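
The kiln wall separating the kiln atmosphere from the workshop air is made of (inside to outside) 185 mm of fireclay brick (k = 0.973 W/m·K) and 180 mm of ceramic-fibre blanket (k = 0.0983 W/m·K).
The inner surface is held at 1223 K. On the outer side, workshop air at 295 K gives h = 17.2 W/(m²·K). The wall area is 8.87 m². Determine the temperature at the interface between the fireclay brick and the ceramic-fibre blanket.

Series thermal resistances:
R_fireclay brick = L/(kA) = 0.185/(0.973×8.87) = 0.02144 K/W
R_ceramic-fibre blanket = L/(kA) = 0.18/(0.0983×8.87) = 0.2064 K/W
R_outer film = 1/(h_o·A) = 1/(17.2×8.87) = 0.006555 K/W
R_total = 0.2344 K/W;  Q = ΔT/R_total = 928/0.2344 = 3959 W
T_interface = T_inner − Q·ΣR(inner→interface) = 1223 − 3960×0.02144

T ≈ 1140 K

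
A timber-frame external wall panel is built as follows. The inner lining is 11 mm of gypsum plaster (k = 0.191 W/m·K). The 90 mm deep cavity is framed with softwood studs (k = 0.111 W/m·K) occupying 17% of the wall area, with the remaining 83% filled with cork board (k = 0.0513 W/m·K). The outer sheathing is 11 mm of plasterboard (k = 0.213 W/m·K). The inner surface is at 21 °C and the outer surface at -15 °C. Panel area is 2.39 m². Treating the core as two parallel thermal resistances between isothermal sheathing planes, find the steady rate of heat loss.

Q ≈ 54.7 W

Sheathing layers in series; stud and cavity paths in parallel between them.
R_inner = 0.011/(0.191×2.39) = 0.0241 K/W
R_stud  = 0.09/(0.111×0.17×2.39) = 1.996 K/W
R_cav   = 0.09/(0.0513×0.83×2.39) = 0.8844 K/W
1/R_core = 1/R_stud + 1/R_cav → R_core = 0.6128 K/W
R_outer = 0.011/(0.213×2.39) = 0.02161 K/W
R_total = 0.6585 K/W
Q = ΔT/R_total = 36/0.6585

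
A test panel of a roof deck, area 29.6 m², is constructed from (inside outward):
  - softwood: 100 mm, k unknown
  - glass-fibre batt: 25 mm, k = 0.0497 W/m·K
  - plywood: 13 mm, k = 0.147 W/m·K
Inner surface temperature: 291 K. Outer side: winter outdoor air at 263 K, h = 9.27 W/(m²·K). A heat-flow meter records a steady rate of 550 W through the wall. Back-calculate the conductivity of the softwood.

k ≈ 0.124 W/(m·K)

Thermal resistances in series:
R_glass-fibre batt = L/(kA) = 0.025/(0.0497×29.6) = 0.01699 K/W
R_plywood = L/(kA) = 0.013/(0.147×29.6) = 0.002988 K/W
R_outer film = 1/(h_o·A) = 1/(9.27×29.6) = 0.003644 K/W
Sum of known resistances R_other = 0.02363 K/W
Total R = ΔT/Q = 28/550 = 0.05091 K/W
R_softwood = R_total − R_other = 0.02728 K/W
k = L/(R·A) = 0.1/(0.02728×29.6)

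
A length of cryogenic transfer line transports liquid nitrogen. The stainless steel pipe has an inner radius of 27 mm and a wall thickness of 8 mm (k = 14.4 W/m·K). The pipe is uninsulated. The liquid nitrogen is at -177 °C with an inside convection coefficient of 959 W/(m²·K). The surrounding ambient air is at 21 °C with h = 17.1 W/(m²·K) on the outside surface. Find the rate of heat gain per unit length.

Treating each annulus and film as a series resistance:
R_inner film = 1/(h_i·2πr₁L) = 1/(959×2π×0.027×1) = 0.006147 K/W
R_stainless steel pipe wall = ln(35/27)/(2π×14.4×1) = 0.002868 K/W
R_outer film = 1/(h_o·2πr_oL) = 1/(17.1×2π×0.035×1) = 0.2659 K/W
R_total = 0.2749 K/W
Q = ΔT/R_total = 198/0.2749

q′ ≈ 720 W/m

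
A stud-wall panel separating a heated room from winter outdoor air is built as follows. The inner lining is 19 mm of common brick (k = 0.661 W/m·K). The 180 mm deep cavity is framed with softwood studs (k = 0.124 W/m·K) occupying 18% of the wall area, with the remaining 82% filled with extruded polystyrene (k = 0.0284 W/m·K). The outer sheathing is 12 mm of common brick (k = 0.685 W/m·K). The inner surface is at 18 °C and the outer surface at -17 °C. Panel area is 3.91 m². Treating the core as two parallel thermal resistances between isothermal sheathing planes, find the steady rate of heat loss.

Sheathing layers in series; stud and cavity paths in parallel between them.
R_inner = 0.019/(0.661×3.91) = 0.007351 K/W
R_stud  = 0.18/(0.124×0.18×3.91) = 2.063 K/W
R_cav   = 0.18/(0.0284×0.82×3.91) = 1.977 K/W
1/R_core = 1/R_stud + 1/R_cav → R_core = 1.009 K/W
R_outer = 0.012/(0.685×3.91) = 0.00448 K/W
R_total = 1.021 K/W
Q = ΔT/R_total = 35/1.021

Q ≈ 34.3 W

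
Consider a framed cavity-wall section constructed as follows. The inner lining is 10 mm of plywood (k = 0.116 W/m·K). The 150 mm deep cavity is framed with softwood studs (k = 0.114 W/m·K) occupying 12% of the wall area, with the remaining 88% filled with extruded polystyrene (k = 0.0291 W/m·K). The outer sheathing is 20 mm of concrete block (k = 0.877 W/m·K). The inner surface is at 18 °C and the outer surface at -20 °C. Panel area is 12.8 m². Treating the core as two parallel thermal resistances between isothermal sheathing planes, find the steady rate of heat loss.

Q ≈ 124 W

Sheathing layers in series; stud and cavity paths in parallel between them.
R_inner = 0.01/(0.116×12.8) = 0.006735 K/W
R_stud  = 0.15/(0.114×0.12×12.8) = 0.8566 K/W
R_cav   = 0.15/(0.0291×0.88×12.8) = 0.4576 K/W
1/R_core = 1/R_stud + 1/R_cav → R_core = 0.2983 K/W
R_outer = 0.02/(0.877×12.8) = 0.001782 K/W
R_total = 0.3068 K/W
Q = ΔT/R_total = 38/0.3068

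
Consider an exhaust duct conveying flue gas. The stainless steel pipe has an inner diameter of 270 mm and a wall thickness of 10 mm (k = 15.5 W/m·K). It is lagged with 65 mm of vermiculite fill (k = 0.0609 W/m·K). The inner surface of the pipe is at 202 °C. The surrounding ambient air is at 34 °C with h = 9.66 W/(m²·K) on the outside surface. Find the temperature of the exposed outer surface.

Treating each annulus and film as a series resistance:
R_stainless steel pipe wall = ln(145/135)/(2π×15.5×1) = 7.337×10^-4 K/W
R_vermiculite fill = ln(210/145)/(2π×0.0609×1) = 0.9679 K/W
R_outer film = 1/(h_o·2πr_oL) = 1/(9.66×2π×0.21×1) = 0.07846 K/W
R_total = 1.047 K/W
Q = ΔT/R_total = 168/1.047
Q = 160 W/m
T_interface = T_inner − Q·ΣR(inner→interface) = 202 − 160×0.9687

T ≈ 46.6 °C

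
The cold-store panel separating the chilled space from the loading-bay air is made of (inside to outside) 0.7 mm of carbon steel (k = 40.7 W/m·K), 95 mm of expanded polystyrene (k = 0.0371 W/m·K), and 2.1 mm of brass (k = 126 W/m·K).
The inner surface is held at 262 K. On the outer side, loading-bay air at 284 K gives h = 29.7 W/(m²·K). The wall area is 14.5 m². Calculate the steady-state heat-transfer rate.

Model the wall as resistances in series:
R_carbon steel = L/(kA) = 0.0007/(40.7×14.5) = 1.186×10^-6 K/W
R_expanded polystyrene = L/(kA) = 0.095/(0.0371×14.5) = 0.1766 K/W
R_brass = L/(kA) = 0.0021/(126×14.5) = 1.149×10^-6 K/W
R_outer film = 1/(h_o·A) = 1/(29.7×14.5) = 0.002322 K/W
R_total = 0.1789 K/W
Q = ΔT / R_total = 22 / 0.1789

Q ≈ 123 W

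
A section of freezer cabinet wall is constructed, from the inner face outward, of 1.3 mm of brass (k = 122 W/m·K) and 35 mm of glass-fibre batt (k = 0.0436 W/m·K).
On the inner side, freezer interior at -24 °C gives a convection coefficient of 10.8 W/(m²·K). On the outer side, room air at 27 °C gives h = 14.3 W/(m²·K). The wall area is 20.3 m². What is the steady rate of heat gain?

Model the wall as resistances in series:
R_inner film = 1/(h_i·A) = 1/(10.8×20.3) = 0.004561 K/W
R_brass = L/(kA) = 0.0013/(122×20.3) = 5.249×10^-7 K/W
R_glass-fibre batt = L/(kA) = 0.035/(0.0436×20.3) = 0.03954 K/W
R_outer film = 1/(h_o·A) = 1/(14.3×20.3) = 0.003445 K/W
R_total = 0.04755 K/W
Q = ΔT / R_total = 51 / 0.04755

Q ≈ 1070 W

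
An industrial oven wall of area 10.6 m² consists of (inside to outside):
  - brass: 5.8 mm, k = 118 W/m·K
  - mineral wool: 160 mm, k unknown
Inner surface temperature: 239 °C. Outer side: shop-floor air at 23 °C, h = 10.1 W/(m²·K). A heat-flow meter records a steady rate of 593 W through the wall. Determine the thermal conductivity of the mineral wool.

Using the resistance-network approach (series):
R_brass = L/(kA) = 0.0058/(118×10.6) = 4.637×10^-6 K/W
R_outer film = 1/(h_o·A) = 1/(10.1×10.6) = 0.009341 K/W
Sum of known resistances R_other = 0.009345 K/W
Total R = ΔT/Q = 216/593 = 0.3642 K/W
R_mineral wool = R_total − R_other = 0.3549 K/W
k = L/(R·A) = 0.16/(0.3549×10.6)

k ≈ 0.0425 W/(m·K)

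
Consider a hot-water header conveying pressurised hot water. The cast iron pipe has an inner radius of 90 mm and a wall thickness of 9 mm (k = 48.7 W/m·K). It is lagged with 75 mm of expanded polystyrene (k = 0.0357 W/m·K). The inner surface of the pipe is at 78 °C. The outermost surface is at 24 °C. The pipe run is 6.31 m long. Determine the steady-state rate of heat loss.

For a radial system each layer contributes R = ln(r_out/r_in)/(2πkL); films add R = 1/(hA).
R_cast iron pipe wall = ln(99/90)/(2π×48.7×6.31) = 4.936×10^-5 K/W
R_expanded polystyrene = ln(174/99)/(2π×0.0357×6.31) = 0.3984 K/W
R_total = 0.3985 K/W
Q = ΔT/R_total = 54/0.3985

Q ≈ 136 W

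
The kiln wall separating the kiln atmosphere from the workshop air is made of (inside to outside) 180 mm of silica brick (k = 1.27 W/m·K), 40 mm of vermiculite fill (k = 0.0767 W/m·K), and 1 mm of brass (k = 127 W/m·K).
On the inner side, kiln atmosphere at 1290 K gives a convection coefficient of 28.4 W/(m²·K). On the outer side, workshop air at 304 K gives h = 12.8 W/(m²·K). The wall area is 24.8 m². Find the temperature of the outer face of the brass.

Using the resistance-network approach (series):
R_inner film = 1/(h_i·A) = 1/(28.4×24.8) = 0.00142 K/W
R_silica brick = L/(kA) = 0.18/(1.27×24.8) = 0.005715 K/W
R_vermiculite fill = L/(kA) = 0.04/(0.0767×24.8) = 0.02103 K/W
R_brass = L/(kA) = 0.001/(127×24.8) = 3.175×10^-7 K/W
R_outer film = 1/(h_o·A) = 1/(12.8×24.8) = 0.00315 K/W
R_total = 0.03131 K/W;  Q = ΔT/R_total = 986/0.03131 = 31490 W
T_interface = T_inner − Q·ΣR(inner→interface) = 1290 − 31500×0.02816

T ≈ 403 K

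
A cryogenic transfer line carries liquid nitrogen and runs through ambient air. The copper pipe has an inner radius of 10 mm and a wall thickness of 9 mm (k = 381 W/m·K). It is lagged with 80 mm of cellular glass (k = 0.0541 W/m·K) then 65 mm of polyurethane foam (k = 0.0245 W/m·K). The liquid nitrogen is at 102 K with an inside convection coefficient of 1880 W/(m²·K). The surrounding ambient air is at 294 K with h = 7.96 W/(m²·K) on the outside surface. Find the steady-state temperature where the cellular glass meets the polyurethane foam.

Radial resistances (cylindrical: R_cond = ln(r_o/r_i)/(2πkL), R_conv = 1/(h·2πrL)):
R_inner film = 1/(h_i·2πr₁L) = 1/(1880×2π×0.01×1) = 0.008466 K/W
R_copper pipe wall = ln(19/10)/(2π×381×1) = 2.681×10^-4 K/W
R_cellular glass = ln(99/19)/(2π×0.0541×1) = 4.856 K/W
R_polyurethane foam = ln(164/99)/(2π×0.0245×1) = 3.279 K/W
R_outer film = 1/(h_o·2πr_oL) = 1/(7.96×2π×0.164×1) = 0.1219 K/W
R_total = 8.266 K/W
Q = ΔT/R_total = 192/8.266
Q = 23.2 W/m
T_interface = T_inner + Q·ΣR(inner→interface) = 102 + 23.2×4.865

T ≈ 215 K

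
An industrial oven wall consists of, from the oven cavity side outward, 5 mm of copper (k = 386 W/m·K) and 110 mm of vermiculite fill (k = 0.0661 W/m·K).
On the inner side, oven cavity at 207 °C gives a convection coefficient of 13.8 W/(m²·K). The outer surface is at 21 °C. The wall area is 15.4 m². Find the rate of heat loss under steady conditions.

Q ≈ 1650 W

Thermal resistances in series:
R_inner film = 1/(h_i·A) = 1/(13.8×15.4) = 0.004705 K/W
R_copper = L/(kA) = 0.005/(386×15.4) = 8.411×10^-7 K/W
R_vermiculite fill = L/(kA) = 0.11/(0.0661×15.4) = 0.1081 K/W
R_total = 0.1128 K/W
Q = ΔT / R_total = 186 / 0.1128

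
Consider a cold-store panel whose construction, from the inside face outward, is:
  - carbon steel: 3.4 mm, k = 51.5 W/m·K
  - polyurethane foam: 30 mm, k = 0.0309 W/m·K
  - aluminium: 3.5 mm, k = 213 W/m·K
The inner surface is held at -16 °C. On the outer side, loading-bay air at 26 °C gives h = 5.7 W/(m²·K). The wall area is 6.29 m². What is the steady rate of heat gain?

Treating each layer as a thermal resistance in series:
R_carbon steel = L/(kA) = 0.0034/(51.5×6.29) = 1.05×10^-5 K/W
R_polyurethane foam = L/(kA) = 0.03/(0.0309×6.29) = 0.1544 K/W
R_aluminium = L/(kA) = 0.0035/(213×6.29) = 2.612×10^-6 K/W
R_outer film = 1/(h_o·A) = 1/(5.7×6.29) = 0.02789 K/W
R_total = 0.1823 K/W
Q = ΔT / R_total = 42 / 0.1823

Q ≈ 230 W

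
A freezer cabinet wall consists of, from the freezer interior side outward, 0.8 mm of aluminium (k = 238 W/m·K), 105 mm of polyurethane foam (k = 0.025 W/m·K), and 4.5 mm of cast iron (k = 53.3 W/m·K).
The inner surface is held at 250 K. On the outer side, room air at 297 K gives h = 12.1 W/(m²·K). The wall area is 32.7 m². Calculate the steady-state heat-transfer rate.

Thermal resistances in series:
R_aluminium = L/(kA) = 0.0008/(238×32.7) = 1.028×10^-7 K/W
R_polyurethane foam = L/(kA) = 0.105/(0.025×32.7) = 0.1284 K/W
R_cast iron = L/(kA) = 0.0045/(53.3×32.7) = 2.582×10^-6 K/W
R_outer film = 1/(h_o·A) = 1/(12.1×32.7) = 0.002527 K/W
R_total = 0.131 K/W
Q = ΔT / R_total = 47 / 0.131

Q ≈ 359 W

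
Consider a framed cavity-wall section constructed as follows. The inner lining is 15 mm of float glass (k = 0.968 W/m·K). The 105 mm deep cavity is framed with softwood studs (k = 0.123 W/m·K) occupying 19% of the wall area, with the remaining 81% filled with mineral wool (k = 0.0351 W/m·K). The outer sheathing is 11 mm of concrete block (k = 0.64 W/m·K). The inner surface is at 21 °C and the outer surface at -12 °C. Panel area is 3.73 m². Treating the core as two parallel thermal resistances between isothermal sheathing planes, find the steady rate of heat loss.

Sheathing layers in series; stud and cavity paths in parallel between them.
R_inner = 0.015/(0.968×3.73) = 0.004154 K/W
R_stud  = 0.105/(0.123×0.19×3.73) = 1.205 K/W
R_cav   = 0.105/(0.0351×0.81×3.73) = 0.9901 K/W
1/R_core = 1/R_stud + 1/R_cav → R_core = 0.5434 K/W
R_outer = 0.011/(0.64×3.73) = 0.004608 K/W
R_total = 0.5522 K/W
Q = ΔT/R_total = 33/0.5522

Q ≈ 59.8 W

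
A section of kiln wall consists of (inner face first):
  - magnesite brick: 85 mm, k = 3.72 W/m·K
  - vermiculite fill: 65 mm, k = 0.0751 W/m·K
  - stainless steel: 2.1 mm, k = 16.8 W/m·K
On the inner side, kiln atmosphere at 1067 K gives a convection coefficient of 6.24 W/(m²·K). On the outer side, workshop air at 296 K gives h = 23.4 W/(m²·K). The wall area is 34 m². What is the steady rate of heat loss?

Q ≈ 24000 W

Using the resistance-network approach (series):
R_inner film = 1/(h_i·A) = 1/(6.24×34) = 0.004713 K/W
R_magnesite brick = L/(kA) = 0.085/(3.72×34) = 6.72×10^-4 K/W
R_vermiculite fill = L/(kA) = 0.065/(0.0751×34) = 0.02546 K/W
R_stainless steel = L/(kA) = 0.0021/(16.8×34) = 3.676×10^-6 K/W
R_outer film = 1/(h_o·A) = 1/(23.4×34) = 0.001257 K/W
R_total = 0.0321 K/W
Q = ΔT / R_total = 771 / 0.0321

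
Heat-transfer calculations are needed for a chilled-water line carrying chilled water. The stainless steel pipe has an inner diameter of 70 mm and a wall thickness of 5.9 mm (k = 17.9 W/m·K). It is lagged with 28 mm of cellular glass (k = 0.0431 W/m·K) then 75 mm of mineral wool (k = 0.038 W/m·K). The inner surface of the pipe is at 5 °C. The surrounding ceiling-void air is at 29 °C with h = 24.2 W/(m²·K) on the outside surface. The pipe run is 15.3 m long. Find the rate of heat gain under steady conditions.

Cylindrical conduction, so R = ln(r₂/r₁)/(2πkL) per layer, in series:
R_stainless steel pipe wall = ln(40.9/35)/(2π×17.9×15.3) = 9.053×10^-5 K/W
R_cellular glass = ln(68.9/40.9)/(2π×0.0431×15.3) = 0.1259 K/W
R_mineral wool = ln(143.9/68.9)/(2π×0.038×15.3) = 0.2016 K/W
R_outer film = 1/(h_o·2πr_oL) = 1/(24.2×2π×0.1439×15.3) = 0.002987 K/W
R_total = 0.3306 K/W
Q = ΔT/R_total = 24/0.3306

Q ≈ 72.6 W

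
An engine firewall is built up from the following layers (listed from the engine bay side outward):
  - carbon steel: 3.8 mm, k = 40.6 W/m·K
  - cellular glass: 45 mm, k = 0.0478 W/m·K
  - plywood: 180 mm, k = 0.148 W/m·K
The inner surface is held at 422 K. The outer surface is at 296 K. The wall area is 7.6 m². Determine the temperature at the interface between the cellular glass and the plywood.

T ≈ 367 K

Thermal resistances in series:
R_carbon steel = L/(kA) = 0.0038/(40.6×7.6) = 1.232×10^-5 K/W
R_cellular glass = L/(kA) = 0.045/(0.0478×7.6) = 0.1239 K/W
R_plywood = L/(kA) = 0.18/(0.148×7.6) = 0.16 K/W
R_total = 0.2839 K/W;  Q = ΔT/R_total = 126/0.2839 = 443.8 W
T_interface = T_inner − Q·ΣR(inner→interface) = 422 − 444×0.1239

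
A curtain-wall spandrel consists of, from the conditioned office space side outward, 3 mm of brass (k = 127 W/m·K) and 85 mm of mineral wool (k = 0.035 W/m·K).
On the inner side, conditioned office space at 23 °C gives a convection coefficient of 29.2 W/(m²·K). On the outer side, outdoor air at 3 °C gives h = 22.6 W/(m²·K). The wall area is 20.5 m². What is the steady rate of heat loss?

Q ≈ 164 W

Thermal resistances in series:
R_inner film = 1/(h_i·A) = 1/(29.2×20.5) = 0.001671 K/W
R_brass = L/(kA) = 0.003/(127×20.5) = 1.152×10^-6 K/W
R_mineral wool = L/(kA) = 0.085/(0.035×20.5) = 0.1185 K/W
R_outer film = 1/(h_o·A) = 1/(22.6×20.5) = 0.002158 K/W
R_total = 0.1223 K/W
Q = ΔT / R_total = 20 / 0.1223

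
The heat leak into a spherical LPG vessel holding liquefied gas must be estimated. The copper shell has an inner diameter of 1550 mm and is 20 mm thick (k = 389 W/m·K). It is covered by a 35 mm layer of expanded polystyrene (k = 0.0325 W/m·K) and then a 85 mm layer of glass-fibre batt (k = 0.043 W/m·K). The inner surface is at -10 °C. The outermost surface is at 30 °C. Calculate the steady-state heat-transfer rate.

Each spherical layer contributes R = (1/r_i − 1/r_o)/(4πk):
R_copper shell = (1/0.775 − 1/0.795)/(4π×389) = 6.641×10^-6 K/W
R_expanded polystyrene = (1/0.795 − 1/0.83)/(4π×0.0325) = 0.1299 K/W
R_glass-fibre batt = (1/0.83 − 1/0.915)/(4π×0.043) = 0.2071 K/W
R_total = 0.337 K/W
Q = ΔT/R_total = 40/0.337

Q ≈ 119 W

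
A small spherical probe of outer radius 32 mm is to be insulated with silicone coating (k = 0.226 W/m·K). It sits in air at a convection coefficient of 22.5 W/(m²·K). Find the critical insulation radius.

r_cr ≈ 20.1 mm

For a sphere r_cr = 2k/h = 2×0.226/22.5
r_cr = 20.1 mm; since the bare radius (32 mm) is above r_cr, any added insulation will reduce heat loss.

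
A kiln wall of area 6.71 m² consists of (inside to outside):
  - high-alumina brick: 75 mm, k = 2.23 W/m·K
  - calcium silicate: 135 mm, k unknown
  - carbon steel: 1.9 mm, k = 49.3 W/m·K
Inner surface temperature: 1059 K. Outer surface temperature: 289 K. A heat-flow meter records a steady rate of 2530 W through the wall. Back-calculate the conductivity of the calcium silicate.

Thermal resistances in series:
R_high-alumina brick = L/(kA) = 0.075/(2.23×6.71) = 0.005012 K/W
R_carbon steel = L/(kA) = 0.0019/(49.3×6.71) = 5.744×10^-6 K/W
Sum of known resistances R_other = 0.005018 K/W
Total R = ΔT/Q = 770/2530 = 0.3043 K/W
R_calcium silicate = R_total − R_other = 0.2993 K/W
k = L/(R·A) = 0.135/(0.2993×6.71)

k ≈ 0.0672 W/(m·K)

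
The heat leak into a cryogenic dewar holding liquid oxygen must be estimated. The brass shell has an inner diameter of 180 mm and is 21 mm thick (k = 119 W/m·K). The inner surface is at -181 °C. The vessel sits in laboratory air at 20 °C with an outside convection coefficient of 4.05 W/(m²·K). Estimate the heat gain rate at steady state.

Q ≈ 126 W

Radial (spherical) resistances in series:
R_brass shell = (1/0.09 − 1/0.111)/(4π×119) = 0.001406 K/W
R_outer film = 1/(h·4πr_o²) = 1/(4.05×4π×0.111²) = 1.595 K/W
R_total = 1.596 K/W
Q = ΔT/R_total = 201/1.596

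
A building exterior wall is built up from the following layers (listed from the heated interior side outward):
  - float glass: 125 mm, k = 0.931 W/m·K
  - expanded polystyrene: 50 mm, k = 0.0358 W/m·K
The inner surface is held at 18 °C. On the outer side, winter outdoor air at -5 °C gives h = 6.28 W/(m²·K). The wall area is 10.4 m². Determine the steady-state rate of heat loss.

Model the wall as resistances in series:
R_float glass = L/(kA) = 0.125/(0.931×10.4) = 0.01291 K/W
R_expanded polystyrene = L/(kA) = 0.05/(0.0358×10.4) = 0.1343 K/W
R_outer film = 1/(h_o·A) = 1/(6.28×10.4) = 0.01531 K/W
R_total = 0.1625 K/W
Q = ΔT / R_total = 23 / 0.1625

Q ≈ 142 W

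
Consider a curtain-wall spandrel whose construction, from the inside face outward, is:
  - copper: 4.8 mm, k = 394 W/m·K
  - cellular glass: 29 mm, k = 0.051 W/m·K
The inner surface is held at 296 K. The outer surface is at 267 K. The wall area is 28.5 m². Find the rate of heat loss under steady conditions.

Treating each layer as a thermal resistance in series:
R_copper = L/(kA) = 0.0048/(394×28.5) = 4.275×10^-7 K/W
R_cellular glass = L/(kA) = 0.029/(0.051×28.5) = 0.01995 K/W
R_total = 0.01995 K/W
Q = ΔT / R_total = 29 / 0.01995

Q ≈ 1450 W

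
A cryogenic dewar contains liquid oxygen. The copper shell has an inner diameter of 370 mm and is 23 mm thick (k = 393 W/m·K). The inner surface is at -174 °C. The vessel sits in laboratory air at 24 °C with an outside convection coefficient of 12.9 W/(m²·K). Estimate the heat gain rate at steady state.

Spherical conduction: R = (1/r_in − 1/r_out)/(4πk) per layer; series-sum.
R_copper shell = (1/0.185 − 1/0.208)/(4π×393) = 1.21×10^-4 K/W
R_outer film = 1/(h·4πr_o²) = 1/(12.9×4π×0.208²) = 0.1426 K/W
R_total = 0.1427 K/W
Q = ΔT/R_total = 198/0.1427

Q ≈ 1390 W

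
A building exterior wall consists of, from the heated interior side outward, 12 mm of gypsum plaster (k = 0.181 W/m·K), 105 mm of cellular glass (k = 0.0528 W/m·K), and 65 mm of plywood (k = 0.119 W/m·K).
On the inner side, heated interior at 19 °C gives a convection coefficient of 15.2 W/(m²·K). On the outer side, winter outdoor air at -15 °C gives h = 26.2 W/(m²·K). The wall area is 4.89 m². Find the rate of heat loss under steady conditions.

Using the resistance-network approach (series):
R_inner film = 1/(h_i·A) = 1/(15.2×4.89) = 0.01345 K/W
R_gypsum plaster = L/(kA) = 0.012/(0.181×4.89) = 0.01356 K/W
R_cellular glass = L/(kA) = 0.105/(0.0528×4.89) = 0.4067 K/W
R_plywood = L/(kA) = 0.065/(0.119×4.89) = 0.1117 K/W
R_outer film = 1/(h_o·A) = 1/(26.2×4.89) = 0.007805 K/W
R_total = 0.5532 K/W
Q = ΔT / R_total = 34 / 0.5532

Q ≈ 61.5 W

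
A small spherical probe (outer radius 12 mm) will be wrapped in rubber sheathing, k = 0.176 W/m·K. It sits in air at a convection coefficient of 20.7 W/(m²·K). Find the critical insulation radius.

For a sphere r_cr = 2k/h = 2×0.176/20.7
r_cr = 17 mm; since the bare radius (12 mm) is below r_cr, adding a thin layer of insulation will *increase* heat loss.

r_cr ≈ 17 mm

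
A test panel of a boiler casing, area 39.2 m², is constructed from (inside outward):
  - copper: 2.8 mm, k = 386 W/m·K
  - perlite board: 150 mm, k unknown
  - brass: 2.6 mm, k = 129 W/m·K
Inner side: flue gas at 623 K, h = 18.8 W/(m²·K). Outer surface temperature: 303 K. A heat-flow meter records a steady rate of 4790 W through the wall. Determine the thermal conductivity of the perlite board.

k ≈ 0.0585 W/(m·K)

Using the resistance-network approach (series):
R_inner film = 1/(h_i·A) = 1/(18.8×39.2) = 0.001357 K/W
R_copper = L/(kA) = 0.0028/(386×39.2) = 1.85×10^-7 K/W
R_brass = L/(kA) = 0.0026/(129×39.2) = 5.142×10^-7 K/W
Sum of known resistances R_other = 0.001358 K/W
Total R = ΔT/Q = 320/4790 = 0.06681 K/W
R_perlite board = R_total − R_other = 0.06545 K/W
k = L/(R·A) = 0.15/(0.06545×39.2)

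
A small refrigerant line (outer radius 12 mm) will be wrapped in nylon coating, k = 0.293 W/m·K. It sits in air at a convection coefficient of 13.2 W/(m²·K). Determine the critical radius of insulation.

For a cylinder r_cr = k/h = 0.293/13.2
r_cr = 22.2 mm; since the bare radius (12 mm) is below r_cr, adding a thin layer of insulation will *increase* heat loss.

r_cr ≈ 22.2 mm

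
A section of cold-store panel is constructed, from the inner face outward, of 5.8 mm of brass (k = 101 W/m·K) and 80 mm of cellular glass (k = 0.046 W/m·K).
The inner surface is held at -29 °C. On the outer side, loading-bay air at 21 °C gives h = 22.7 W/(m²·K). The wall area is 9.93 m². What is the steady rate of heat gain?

Thermal resistances in series:
R_brass = L/(kA) = 0.0058/(101×9.93) = 5.783×10^-6 K/W
R_cellular glass = L/(kA) = 0.08/(0.046×9.93) = 0.1751 K/W
R_outer film = 1/(h_o·A) = 1/(22.7×9.93) = 0.004436 K/W
R_total = 0.1796 K/W
Q = ΔT / R_total = 50 / 0.1796

Q ≈ 278 W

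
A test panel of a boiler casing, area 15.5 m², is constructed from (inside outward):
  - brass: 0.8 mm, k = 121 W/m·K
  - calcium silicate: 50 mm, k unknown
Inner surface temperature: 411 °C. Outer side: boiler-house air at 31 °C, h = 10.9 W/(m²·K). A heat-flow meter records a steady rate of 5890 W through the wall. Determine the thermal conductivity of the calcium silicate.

Model the wall as resistances in series:
R_brass = L/(kA) = 0.0008/(121×15.5) = 4.266×10^-7 K/W
R_outer film = 1/(h_o·A) = 1/(10.9×15.5) = 0.005919 K/W
Sum of known resistances R_other = 0.005919 K/W
Total R = ΔT/Q = 380/5890 = 0.06452 K/W
R_calcium silicate = R_total − R_other = 0.0586 K/W
k = L/(R·A) = 0.05/(0.0586×15.5)

k ≈ 0.0551 W/(m·K)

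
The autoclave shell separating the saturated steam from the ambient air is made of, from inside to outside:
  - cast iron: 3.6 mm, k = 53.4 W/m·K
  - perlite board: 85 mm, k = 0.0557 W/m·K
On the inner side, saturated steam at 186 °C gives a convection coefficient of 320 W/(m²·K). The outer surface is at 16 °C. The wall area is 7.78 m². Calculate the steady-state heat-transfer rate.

Q ≈ 865 W

Model the wall as resistances in series:
R_inner film = 1/(h_i·A) = 1/(320×7.78) = 4.017×10^-4 K/W
R_cast iron = L/(kA) = 0.0036/(53.4×7.78) = 8.665×10^-6 K/W
R_perlite board = L/(kA) = 0.085/(0.0557×7.78) = 0.1961 K/W
R_total = 0.1966 K/W
Q = ΔT / R_total = 170 / 0.1966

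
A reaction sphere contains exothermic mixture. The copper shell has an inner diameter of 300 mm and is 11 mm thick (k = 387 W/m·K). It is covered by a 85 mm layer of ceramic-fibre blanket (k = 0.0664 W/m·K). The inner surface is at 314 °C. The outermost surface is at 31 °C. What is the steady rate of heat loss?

Q ≈ 110 W

For a spherical shell R = (1/r₁ − 1/r₂)/(4πk); film R = 1/(h·4πr²). In series:
R_copper shell = (1/0.15 − 1/0.161)/(4π×387) = 9.366×10^-5 K/W
R_ceramic-fibre blanket = (1/0.161 − 1/0.246)/(4π×0.0664) = 2.572 K/W
R_total = 2.572 K/W
Q = ΔT/R_total = 283/2.572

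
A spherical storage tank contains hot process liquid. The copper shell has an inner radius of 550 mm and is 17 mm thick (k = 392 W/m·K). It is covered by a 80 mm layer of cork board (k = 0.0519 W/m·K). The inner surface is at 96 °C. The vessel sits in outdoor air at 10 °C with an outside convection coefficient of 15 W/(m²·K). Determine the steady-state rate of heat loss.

Q ≈ 248 W

Radial (spherical) resistances in series:
R_copper shell = (1/0.55 − 1/0.567)/(4π×392) = 1.107×10^-5 K/W
R_cork board = (1/0.567 − 1/0.647)/(4π×0.0519) = 0.3344 K/W
R_outer film = 1/(h·4πr_o²) = 1/(15×4π×0.647²) = 0.01267 K/W
R_total = 0.3471 K/W
Q = ΔT/R_total = 86/0.3471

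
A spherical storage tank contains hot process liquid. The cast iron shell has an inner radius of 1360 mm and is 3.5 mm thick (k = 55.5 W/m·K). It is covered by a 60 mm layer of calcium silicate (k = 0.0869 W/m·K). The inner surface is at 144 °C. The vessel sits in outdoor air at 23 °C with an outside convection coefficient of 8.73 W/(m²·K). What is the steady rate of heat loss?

Radial (spherical) resistances in series:
R_cast iron shell = (1/1.36 − 1/1.3635)/(4π×55.5) = 2.706×10^-6 K/W
R_calcium silicate = (1/1.3635 − 1/1.4235)/(4π×0.0869) = 0.02831 K/W
R_outer film = 1/(h·4πr_o²) = 1/(8.73×4π×1.4235²) = 0.004498 K/W
R_total = 0.03281 K/W
Q = ΔT/R_total = 121/0.03281

Q ≈ 3690 W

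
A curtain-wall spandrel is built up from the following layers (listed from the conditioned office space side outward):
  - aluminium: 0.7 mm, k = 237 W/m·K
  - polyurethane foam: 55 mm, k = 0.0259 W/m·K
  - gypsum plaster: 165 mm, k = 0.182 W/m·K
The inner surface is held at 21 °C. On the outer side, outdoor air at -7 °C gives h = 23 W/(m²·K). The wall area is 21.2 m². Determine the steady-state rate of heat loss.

Q ≈ 193 W

Treating each layer as a thermal resistance in series:
R_aluminium = L/(kA) = 0.0007/(237×21.2) = 1.393×10^-7 K/W
R_polyurethane foam = L/(kA) = 0.055/(0.0259×21.2) = 0.1002 K/W
R_gypsum plaster = L/(kA) = 0.165/(0.182×21.2) = 0.04276 K/W
R_outer film = 1/(h_o·A) = 1/(23×21.2) = 0.002051 K/W
R_total = 0.145 K/W
Q = ΔT / R_total = 28 / 0.145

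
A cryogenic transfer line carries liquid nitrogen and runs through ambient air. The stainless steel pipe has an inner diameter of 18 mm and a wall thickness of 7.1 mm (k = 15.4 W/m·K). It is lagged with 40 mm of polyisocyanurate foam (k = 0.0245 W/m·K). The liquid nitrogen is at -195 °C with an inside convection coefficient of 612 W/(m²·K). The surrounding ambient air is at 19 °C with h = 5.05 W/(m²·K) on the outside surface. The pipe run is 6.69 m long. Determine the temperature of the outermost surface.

Radial resistances (cylindrical: R_cond = ln(r_o/r_i)/(2πkL), R_conv = 1/(h·2πrL)):
R_inner film = 1/(h_i·2πr₁L) = 1/(612×2π×0.009×6.69) = 0.004319 K/W
R_stainless steel pipe wall = ln(16.1/9)/(2π×15.4×6.69) = 8.984×10^-4 K/W
R_polyisocyanurate foam = ln(56.1/16.1)/(2π×0.0245×6.69) = 1.212 K/W
R_outer film = 1/(h_o·2πr_oL) = 1/(5.05×2π×0.0561×6.69) = 0.08397 K/W
R_total = 1.301 K/W
Q = ΔT/R_total = 214/1.301
Q = 164 W
T_interface = T_inner + Q·ΣR(inner→interface) = -195 + 164×1.217

T ≈ 5.19 °C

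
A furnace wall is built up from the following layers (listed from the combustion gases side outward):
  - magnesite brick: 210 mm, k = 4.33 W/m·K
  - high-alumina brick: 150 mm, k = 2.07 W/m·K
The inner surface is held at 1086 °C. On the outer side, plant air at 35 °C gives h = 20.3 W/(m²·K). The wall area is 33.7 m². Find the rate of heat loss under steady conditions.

Series thermal resistances:
R_magnesite brick = L/(kA) = 0.21/(4.33×33.7) = 0.001439 K/W
R_high-alumina brick = L/(kA) = 0.15/(2.07×33.7) = 0.00215 K/W
R_outer film = 1/(h_o·A) = 1/(20.3×33.7) = 0.001462 K/W
R_total = 0.005051 K/W
Q = ΔT / R_total = 1051 / 0.005051

Q ≈ 208000 W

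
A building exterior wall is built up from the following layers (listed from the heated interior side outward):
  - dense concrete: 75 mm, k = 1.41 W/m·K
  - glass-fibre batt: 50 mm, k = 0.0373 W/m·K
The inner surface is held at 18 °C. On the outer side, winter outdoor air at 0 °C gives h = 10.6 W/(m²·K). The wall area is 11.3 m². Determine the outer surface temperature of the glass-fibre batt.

T ≈ 1.14 °C

Treating each layer as a thermal resistance in series:
R_dense concrete = L/(kA) = 0.075/(1.41×11.3) = 0.004707 K/W
R_glass-fibre batt = L/(kA) = 0.05/(0.0373×11.3) = 0.1186 K/W
R_outer film = 1/(h_o·A) = 1/(10.6×11.3) = 0.008349 K/W
R_total = 0.1317 K/W;  Q = ΔT/R_total = 18/0.1317 = 136.7 W
T_interface = T_inner − Q·ΣR(inner→interface) = 18 − 137×0.1233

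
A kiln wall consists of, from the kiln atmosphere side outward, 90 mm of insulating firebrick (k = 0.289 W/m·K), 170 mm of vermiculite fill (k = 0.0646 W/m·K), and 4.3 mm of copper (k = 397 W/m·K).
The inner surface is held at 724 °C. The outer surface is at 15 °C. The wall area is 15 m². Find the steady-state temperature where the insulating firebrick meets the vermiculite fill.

T ≈ 649 °C

Model the wall as resistances in series:
R_insulating firebrick = L/(kA) = 0.09/(0.289×15) = 0.02076 K/W
R_vermiculite fill = L/(kA) = 0.17/(0.0646×15) = 0.1754 K/W
R_copper = L/(kA) = 0.0043/(397×15) = 7.221×10^-7 K/W
R_total = 0.1962 K/W;  Q = ΔT/R_total = 709/0.1962 = 3614 W
T_interface = T_inner − Q·ΣR(inner→interface) = 724 − 3610×0.02076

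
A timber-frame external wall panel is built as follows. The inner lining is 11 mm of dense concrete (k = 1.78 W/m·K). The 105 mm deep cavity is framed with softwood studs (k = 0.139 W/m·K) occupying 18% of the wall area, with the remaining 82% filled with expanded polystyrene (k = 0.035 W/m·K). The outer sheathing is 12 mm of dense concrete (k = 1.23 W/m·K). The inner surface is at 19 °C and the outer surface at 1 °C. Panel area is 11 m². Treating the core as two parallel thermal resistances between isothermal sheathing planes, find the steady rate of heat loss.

Sheathing layers in series; stud and cavity paths in parallel between them.
R_inner = 0.011/(1.78×11) = 5.618×10^-4 K/W
R_stud  = 0.105/(0.139×0.18×11) = 0.3815 K/W
R_cav   = 0.105/(0.035×0.82×11) = 0.3326 K/W
1/R_core = 1/R_stud + 1/R_cav → R_core = 0.1777 K/W
R_outer = 0.012/(1.23×11) = 8.869×10^-4 K/W
R_total = 0.1791 K/W
Q = ΔT/R_total = 18/0.1791

Q ≈ 100 W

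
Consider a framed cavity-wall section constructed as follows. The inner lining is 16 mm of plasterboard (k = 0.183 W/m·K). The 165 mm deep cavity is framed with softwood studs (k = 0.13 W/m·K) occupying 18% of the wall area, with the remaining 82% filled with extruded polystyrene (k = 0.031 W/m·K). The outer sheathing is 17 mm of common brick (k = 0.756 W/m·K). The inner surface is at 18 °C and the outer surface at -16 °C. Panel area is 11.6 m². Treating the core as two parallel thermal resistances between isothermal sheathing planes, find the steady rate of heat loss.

Sheathing layers in series; stud and cavity paths in parallel between them.
R_inner = 0.016/(0.183×11.6) = 0.007537 K/W
R_stud  = 0.165/(0.13×0.18×11.6) = 0.6079 K/W
R_cav   = 0.165/(0.031×0.82×11.6) = 0.5596 K/W
1/R_core = 1/R_stud + 1/R_cav → R_core = 0.2914 K/W
R_outer = 0.017/(0.756×11.6) = 0.001939 K/W
R_total = 0.3008 K/W
Q = ΔT/R_total = 34/0.3008

Q ≈ 113 W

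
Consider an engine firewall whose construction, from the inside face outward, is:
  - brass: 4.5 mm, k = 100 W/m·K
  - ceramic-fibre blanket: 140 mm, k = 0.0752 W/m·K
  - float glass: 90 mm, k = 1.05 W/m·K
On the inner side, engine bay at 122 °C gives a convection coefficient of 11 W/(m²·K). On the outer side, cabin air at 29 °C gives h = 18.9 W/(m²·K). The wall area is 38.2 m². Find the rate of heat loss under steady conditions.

Q ≈ 1700 W

Thermal resistances in series:
R_inner film = 1/(h_i·A) = 1/(11×38.2) = 0.00238 K/W
R_brass = L/(kA) = 0.0045/(100×38.2) = 1.178×10^-6 K/W
R_ceramic-fibre blanket = L/(kA) = 0.14/(0.0752×38.2) = 0.04874 K/W
R_float glass = L/(kA) = 0.09/(1.05×38.2) = 0.002244 K/W
R_outer film = 1/(h_o·A) = 1/(18.9×38.2) = 0.001385 K/W
R_total = 0.05475 K/W
Q = ΔT / R_total = 93 / 0.05475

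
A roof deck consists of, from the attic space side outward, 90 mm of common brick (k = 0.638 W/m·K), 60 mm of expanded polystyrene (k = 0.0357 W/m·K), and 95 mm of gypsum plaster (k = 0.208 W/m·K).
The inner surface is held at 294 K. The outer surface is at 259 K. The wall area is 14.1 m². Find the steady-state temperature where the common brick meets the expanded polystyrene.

Using the resistance-network approach (series):
R_common brick = L/(kA) = 0.09/(0.638×14.1) = 0.01 K/W
R_expanded polystyrene = L/(kA) = 0.06/(0.0357×14.1) = 0.1192 K/W
R_gypsum plaster = L/(kA) = 0.095/(0.208×14.1) = 0.03239 K/W
R_total = 0.1616 K/W;  Q = ΔT/R_total = 35/0.1616 = 216.6 W
T_interface = T_inner − Q·ΣR(inner→interface) = 294 − 217×0.01

T ≈ 292 K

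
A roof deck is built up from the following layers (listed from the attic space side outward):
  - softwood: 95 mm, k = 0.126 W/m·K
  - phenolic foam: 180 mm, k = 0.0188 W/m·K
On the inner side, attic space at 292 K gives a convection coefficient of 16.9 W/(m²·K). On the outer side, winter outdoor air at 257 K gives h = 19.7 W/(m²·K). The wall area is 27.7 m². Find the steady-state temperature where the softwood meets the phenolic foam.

T ≈ 289 K

Using the resistance-network approach (series):
R_inner film = 1/(h_i·A) = 1/(16.9×27.7) = 0.002136 K/W
R_softwood = L/(kA) = 0.095/(0.126×27.7) = 0.02722 K/W
R_phenolic foam = L/(kA) = 0.18/(0.0188×27.7) = 0.3456 K/W
R_outer film = 1/(h_o·A) = 1/(19.7×27.7) = 0.001833 K/W
R_total = 0.3768 K/W;  Q = ΔT/R_total = 35/0.3768 = 92.88 W
T_interface = T_inner − Q·ΣR(inner→interface) = 292 − 92.9×0.02936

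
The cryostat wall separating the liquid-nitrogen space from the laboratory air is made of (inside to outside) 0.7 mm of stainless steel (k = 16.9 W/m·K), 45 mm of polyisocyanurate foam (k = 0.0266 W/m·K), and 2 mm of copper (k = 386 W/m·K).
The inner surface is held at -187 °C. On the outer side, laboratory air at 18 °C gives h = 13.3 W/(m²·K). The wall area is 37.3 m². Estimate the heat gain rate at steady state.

Q ≈ 4330 W

Using the resistance-network approach (series):
R_stainless steel = L/(kA) = 0.0007/(16.9×37.3) = 1.11×10^-6 K/W
R_polyisocyanurate foam = L/(kA) = 0.045/(0.0266×37.3) = 0.04535 K/W
R_copper = L/(kA) = 0.002/(386×37.3) = 1.389×10^-7 K/W
R_outer film = 1/(h_o·A) = 1/(13.3×37.3) = 0.002016 K/W
R_total = 0.04737 K/W
Q = ΔT / R_total = 205 / 0.04737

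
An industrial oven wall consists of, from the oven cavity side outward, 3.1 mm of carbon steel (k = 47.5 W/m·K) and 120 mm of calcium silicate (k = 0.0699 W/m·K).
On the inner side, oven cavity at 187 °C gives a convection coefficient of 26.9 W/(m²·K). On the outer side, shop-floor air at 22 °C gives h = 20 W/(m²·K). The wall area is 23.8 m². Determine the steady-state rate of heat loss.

Q ≈ 2180 W

Thermal resistances in series:
R_inner film = 1/(h_i·A) = 1/(26.9×23.8) = 0.001562 K/W
R_carbon steel = L/(kA) = 0.0031/(47.5×23.8) = 2.742×10^-6 K/W
R_calcium silicate = L/(kA) = 0.12/(0.0699×23.8) = 0.07213 K/W
R_outer film = 1/(h_o·A) = 1/(20×23.8) = 0.002101 K/W
R_total = 0.0758 K/W
Q = ΔT / R_total = 165 / 0.0758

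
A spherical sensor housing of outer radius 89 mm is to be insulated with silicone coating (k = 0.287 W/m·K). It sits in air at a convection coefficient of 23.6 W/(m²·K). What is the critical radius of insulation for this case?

For a sphere r_cr = 2k/h = 2×0.287/23.6
r_cr = 24.3 mm; since the bare radius (89 mm) is above r_cr, any added insulation will reduce heat loss.

r_cr ≈ 24.3 mm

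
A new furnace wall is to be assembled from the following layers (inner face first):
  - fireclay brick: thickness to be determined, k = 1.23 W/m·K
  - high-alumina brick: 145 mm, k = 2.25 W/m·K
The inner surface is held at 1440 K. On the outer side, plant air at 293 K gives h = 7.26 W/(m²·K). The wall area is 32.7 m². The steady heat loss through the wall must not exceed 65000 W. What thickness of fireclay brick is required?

L ≈ 461 mm

Using the resistance-network approach (series):
R_high-alumina brick = L/(kA) = 0.145/(2.25×32.7) = 0.001971 K/W
R_outer film = 1/(h_o·A) = 1/(7.26×32.7) = 0.004212 K/W
Sum of the known resistances R_other = 0.006183 K/W
Required total resistance R_tot = ΔT/Q_allow = 1147/65000 = 0.01765 K/W
R_fireclay brick = R_tot − R_other = 0.01146 K/W
L = R·k·A = 0.01146×1.23×32.7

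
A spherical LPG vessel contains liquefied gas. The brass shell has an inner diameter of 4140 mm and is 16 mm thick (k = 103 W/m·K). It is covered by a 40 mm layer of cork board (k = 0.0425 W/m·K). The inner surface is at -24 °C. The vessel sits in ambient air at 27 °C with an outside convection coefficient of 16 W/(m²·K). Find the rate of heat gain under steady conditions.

Q ≈ 2830 W

Radial (spherical) resistances in series:
R_brass shell = (1/2.07 − 1/2.086)/(4π×103) = 2.863×10^-6 K/W
R_cork board = (1/2.086 − 1/2.126)/(4π×0.0425) = 0.01689 K/W
R_outer film = 1/(h·4πr_o²) = 1/(16×4π×2.126²) = 0.0011 K/W
R_total = 0.01799 K/W
Q = ΔT/R_total = 51/0.01799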